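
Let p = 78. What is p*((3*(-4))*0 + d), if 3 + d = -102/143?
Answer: -3186/11 ≈ -289.64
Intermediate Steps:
d = -531/143 (d = -3 - 102/143 = -531/143 ≈ -3.7133)
p*((3*(-4))*0 + d) = 78*((3*(-4))*0 - 531/143) = 78*(-12*0 - 531/143) = 78*(0 - 531/143) = 78*(-531/143) = -3186/11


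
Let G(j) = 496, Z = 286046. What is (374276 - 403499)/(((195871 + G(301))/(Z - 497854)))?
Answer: 364097952/11551 ≈ 31521.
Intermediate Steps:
(374276 - 403499)/(((195871 + G(301))/(Z - 497854))) = (374276 - 403499)/(((195871 + 496)/(286046 - 497854))) = -29223/(196367/(-211808)) = -29223/(196367*(-1/211808)) = -29223/(-196367/211808) = -29223*(-211808/196367) = 364097952/11551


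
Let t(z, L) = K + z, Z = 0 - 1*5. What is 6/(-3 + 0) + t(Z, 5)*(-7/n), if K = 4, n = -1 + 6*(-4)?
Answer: -57/25 ≈ -2.2800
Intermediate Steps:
n = -25 (n = -1 - 24 = -25)
Z = -5 (Z = 0 - 5 = -5)
t(z, L) = 4 + z
6/(-3 + 0) + t(Z, 5)*(-7/n) = 6/(-3 + 0) + (4 - 5)*(-7/(-25)) = 6/(-3) - (-7)*(-1)/25 = 6*(-⅓) - 1*7/25 = -2 - 7/25 = -57/25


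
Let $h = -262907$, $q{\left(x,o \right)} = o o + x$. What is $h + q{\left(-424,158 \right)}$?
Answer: $-238367$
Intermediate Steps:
$q{\left(x,o \right)} = x + o^{2}$ ($q{\left(x,o \right)} = o^{2} + x = x + o^{2}$)
$h + q{\left(-424,158 \right)} = -262907 - \left(424 - 158^{2}\right) = -262907 + \left(-424 + 24964\right) = -262907 + 24540 = -238367$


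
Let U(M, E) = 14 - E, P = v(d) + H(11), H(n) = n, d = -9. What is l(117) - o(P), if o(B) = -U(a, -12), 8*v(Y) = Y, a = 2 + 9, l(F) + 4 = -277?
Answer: -255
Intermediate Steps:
l(F) = -281 (l(F) = -4 - 277 = -281)
a = 11
v(Y) = Y/8
P = 79/8 (P = (⅛)*(-9) + 11 = -9/8 + 11 = 79/8 ≈ 9.8750)
o(B) = -26 (o(B) = -(14 - 1*(-12)) = -(14 + 12) = -1*26 = -26)
l(117) - o(P) = -281 - 1*(-26) = -281 + 26 = -255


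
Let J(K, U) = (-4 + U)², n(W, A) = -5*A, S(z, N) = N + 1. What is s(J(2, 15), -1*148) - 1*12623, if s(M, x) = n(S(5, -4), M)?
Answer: -13228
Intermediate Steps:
S(z, N) = 1 + N
s(M, x) = -5*M
s(J(2, 15), -1*148) - 1*12623 = -5*(-4 + 15)² - 1*12623 = -5*11² - 12623 = -5*121 - 12623 = -605 - 12623 = -13228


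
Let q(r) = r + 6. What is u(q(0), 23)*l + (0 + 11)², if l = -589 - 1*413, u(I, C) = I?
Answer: -5891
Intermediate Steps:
q(r) = 6 + r
l = -1002 (l = -589 - 413 = -1002)
u(q(0), 23)*l + (0 + 11)² = (6 + 0)*(-1002) + (0 + 11)² = 6*(-1002) + 11² = -6012 + 121 = -5891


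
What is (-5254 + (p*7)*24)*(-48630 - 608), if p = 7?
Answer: 200792564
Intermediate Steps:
(-5254 + (p*7)*24)*(-48630 - 608) = (-5254 + (7*7)*24)*(-48630 - 608) = (-5254 + 49*24)*(-49238) = (-5254 + 1176)*(-49238) = -4078*(-49238) = 200792564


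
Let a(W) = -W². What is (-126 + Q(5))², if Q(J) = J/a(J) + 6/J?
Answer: 15625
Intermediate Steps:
Q(J) = 5/J (Q(J) = J/((-J²)) + 6/J = J*(-1/J²) + 6/J = -1/J + 6/J = 5/J)
(-126 + Q(5))² = (-126 + 5/5)² = (-126 + 5*(⅕))² = (-126 + 1)² = (-125)² = 15625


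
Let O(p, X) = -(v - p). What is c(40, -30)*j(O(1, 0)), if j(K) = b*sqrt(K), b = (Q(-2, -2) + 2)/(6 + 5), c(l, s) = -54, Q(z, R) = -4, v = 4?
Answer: 108*I*sqrt(3)/11 ≈ 17.006*I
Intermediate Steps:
b = -2/11 (b = (-4 + 2)/(6 + 5) = -2/11 ≈ -0.18182)
O(p, X) = -4 + p (O(p, X) = -(4 - p) = -4 + p)
j(K) = -2*sqrt(K)/11
c(40, -30)*j(O(1, 0)) = -(-108)*sqrt(-4 + 1)/11 = -(-108)*sqrt(-3)/11 = -(-108)*I*sqrt(3)/11 = 108*I*sqrt(3)/11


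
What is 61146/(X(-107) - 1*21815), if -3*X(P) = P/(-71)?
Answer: -6512049/2323351 ≈ -2.8029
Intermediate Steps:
X(P) = P/213 (X(P) = -P/(3*(-71)) = -P*(-1)/(3*71) = -(-1)*P/213 = P/213)
61146/(X(-107) - 1*21815) = 61146/((1/213)*(-107) - 1*21815) = 61146/(-107/213 - 21815) = 61146/(-4646702/213) = 61146*(-213/4646702) = -6512049/2323351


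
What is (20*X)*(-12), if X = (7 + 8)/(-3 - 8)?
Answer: 3600/11 ≈ 327.27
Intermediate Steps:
X = -15/11 (X = 15/(-11) = 15*(-1/11) = -15/11 ≈ -1.3636)
(20*X)*(-12) = (20*(-15/11))*(-12) = -300/11*(-12) = 3600/11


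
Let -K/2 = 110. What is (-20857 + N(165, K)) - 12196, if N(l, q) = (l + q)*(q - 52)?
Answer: -18093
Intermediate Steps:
K = -220 (K = -2*110 = -220)
N(l, q) = (-52 + q)*(l + q) (N(l, q) = (l + q)*(-52 + q) = (-52 + q)*(l + q))
(-20857 + N(165, K)) - 12196 = (-20857 + ((-220)² - 52*165 - 52*(-220) + 165*(-220))) - 12196 = (-20857 + (48400 - 8580 + 11440 - 36300)) - 12196 = (-20857 + 14960) - 12196 = -5897 - 12196 = -18093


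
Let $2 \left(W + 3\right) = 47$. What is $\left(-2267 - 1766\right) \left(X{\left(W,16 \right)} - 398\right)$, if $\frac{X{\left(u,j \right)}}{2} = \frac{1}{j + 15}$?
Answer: $\frac{49751088}{31} \approx 1.6049 \cdot 10^{6}$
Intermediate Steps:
$W = \frac{41}{2}$ ($W = -3 + \frac{1}{2} \cdot 47 = -3 + \frac{47}{2} = \frac{41}{2} \approx 20.5$)
$X{\left(u,j \right)} = \frac{2}{15 + j}$ ($X{\left(u,j \right)} = \frac{2}{j + 15} = \frac{2}{15 + j}$)
$\left(-2267 - 1766\right) \left(X{\left(W,16 \right)} - 398\right) = \left(-2267 - 1766\right) \left(\frac{2}{15 + 16} - 398\right) = - 4033 \left(\frac{2}{31} - 398\right) = \left(-4033\right) \left(- \frac{12336}{31}\right) = \frac{49751088}{31}$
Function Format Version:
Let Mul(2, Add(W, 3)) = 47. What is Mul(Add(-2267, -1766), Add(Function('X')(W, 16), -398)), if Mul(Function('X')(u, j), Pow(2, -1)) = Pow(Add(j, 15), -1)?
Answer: Rational(49751088, 31) ≈ 1.6049e+6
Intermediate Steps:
W = Rational(41, 2) (W = Add(-3, Mul(Rational(1, 2), 47)) = Add(-3, Rational(47, 2)) = Rational(41, 2) ≈ 20.500)
Function('X')(u, j) = Mul(2, Pow(Add(15, j), -1)) (Function('X')(u, j) = Mul(2, Pow(Add(j, 15), -1)) = Mul(2, Pow(Add(15, j), -1)))
Mul(Add(-2267, -1766), Add(Function('X')(W, 16), -398)) = Mul(Add(-2267, -1766), Add(Mul(2, Pow(Add(15, 16), -1)), -398)) = Mul(-4033, Add(Mul(2, Pow(31, -1)), -398)) = Mul(-4033, Add(Mul(2, Rational(1, 31)), -398)) = Mul(-4033, Add(Rational(2, 31), -398)) = Mul(-4033, Rational(-12336, 31)) = Rational(49751088, 31)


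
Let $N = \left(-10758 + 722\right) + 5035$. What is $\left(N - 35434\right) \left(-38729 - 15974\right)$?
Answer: $2211915805$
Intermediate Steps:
$N = -5001$ ($N = -10036 + 5035 = -5001$)
$\left(N - 35434\right) \left(-38729 - 15974\right) = \left(-5001 - 35434\right) \left(-38729 - 15974\right) = \left(-40435\right) \left(-54703\right) = 2211915805$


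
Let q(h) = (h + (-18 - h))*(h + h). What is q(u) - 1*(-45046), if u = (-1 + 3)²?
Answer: 44902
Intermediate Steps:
u = 4 (u = 2² = 4)
q(h) = -36*h
q(u) - 1*(-45046) = -36*4 - 1*(-45046) = -144 + 45046 = 44902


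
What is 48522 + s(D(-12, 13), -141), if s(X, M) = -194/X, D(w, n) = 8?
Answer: 193991/4 ≈ 48498.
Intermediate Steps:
48522 + s(D(-12, 13), -141) = 48522 - 194/8 = 48522 - 194*1/8 = 48522 - 97/4 = 193991/4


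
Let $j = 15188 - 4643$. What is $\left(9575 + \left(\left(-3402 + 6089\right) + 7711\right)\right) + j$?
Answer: $30518$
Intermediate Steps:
$j = 10545$
$\left(9575 + \left(\left(-3402 + 6089\right) + 7711\right)\right) + j = \left(9575 + \left(\left(-3402 + 6089\right) + 7711\right)\right) + 10545 = \left(9575 + \left(2687 + 7711\right)\right) + 10545 = \left(9575 + 10398\right) + 10545 = 19973 + 10545 = 30518$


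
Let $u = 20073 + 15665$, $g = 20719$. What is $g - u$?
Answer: $-15019$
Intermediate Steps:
$u = 35738$
$g - u = 20719 - 35738 = -15019$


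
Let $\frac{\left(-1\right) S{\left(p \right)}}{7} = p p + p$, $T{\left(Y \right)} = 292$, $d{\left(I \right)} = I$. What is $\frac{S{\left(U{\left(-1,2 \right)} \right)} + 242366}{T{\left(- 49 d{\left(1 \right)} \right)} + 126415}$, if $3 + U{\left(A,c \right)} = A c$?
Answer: $\frac{242226}{126707} \approx 1.9117$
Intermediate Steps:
$U{\left(A,c \right)} = -3 + A c$
$S{\left(p \right)} = - 7 p - 7 p^{2}$ ($S{\left(p \right)} = - 7 \left(p p + p\right) = - 7 \left(p^{2} + p\right) = - 7 \left(p + p^{2}\right) = - 7 p - 7 p^{2}$)
$\frac{S{\left(U{\left(-1,2 \right)} \right)} + 242366}{T{\left(- 49 d{\left(1 \right)} \right)} + 126415} = \frac{- 7 \left(-3 - 2\right) \left(1 - 5\right) + 242366}{292 + 126415} = \frac{- 7 \left(-3 - 2\right) \left(1 - 5\right) + 242366}{126707} = \left(\left(-7\right) \left(-5\right) \left(1 - 5\right) + 242366\right) \frac{1}{126707} = \left(\left(-7\right) \left(-5\right) \left(-4\right) + 242366\right) \frac{1}{126707} = \left(-140 + 242366\right) \frac{1}{126707} = 242226 \cdot \frac{1}{126707} = \frac{242226}{126707}$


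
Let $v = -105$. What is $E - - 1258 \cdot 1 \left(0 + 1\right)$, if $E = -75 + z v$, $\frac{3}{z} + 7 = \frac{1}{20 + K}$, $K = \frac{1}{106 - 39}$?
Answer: $\frac{2289595}{1864} \approx 1228.3$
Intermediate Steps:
$K = \frac{1}{67} \approx 0.014925$
$z = - \frac{4023}{9320}$ ($z = \frac{3}{-7 + \frac{1}{20 + \frac{1}{67}}} = \frac{3}{-7 + \frac{1}{\frac{1341}{67}}} = \frac{3}{-7 + \frac{67}{1341}} = \frac{3}{- \frac{9320}{1341}} = 3 \left(- \frac{1341}{9320}\right) = - \frac{4023}{9320} \approx -0.43165$)
$E = - \frac{55317}{1864}$ ($E = -75 - - \frac{84483}{1864} = -75 + \frac{84483}{1864} = - \frac{55317}{1864} \approx -29.677$)
$E - - 1258 \cdot 1 \left(0 + 1\right) = - \frac{55317}{1864} - - 1258 \cdot 1 \left(0 + 1\right) = - \frac{55317}{1864} - - 1258 \cdot 1 \cdot 1 = - \frac{55317}{1864} - \left(-1258\right) 1 = - \frac{55317}{1864} - -1258 = - \frac{55317}{1864} + 1258 = \frac{2289595}{1864}$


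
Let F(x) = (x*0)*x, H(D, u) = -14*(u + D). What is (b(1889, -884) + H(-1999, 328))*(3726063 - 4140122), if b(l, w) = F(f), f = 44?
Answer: -9686496246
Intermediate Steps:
H(D, u) = -14*D - 14*u (H(D, u) = -14*(D + u) = -14*D - 14*u)
F(x) = 0 (F(x) = 0*x = 0)
b(l, w) = 0
(b(1889, -884) + H(-1999, 328))*(3726063 - 4140122) = (0 + (-14*(-1999) - 14*328))*(3726063 - 4140122) = (0 + (27986 - 4592))*(-414059) = (0 + 23394)*(-414059) = 23394*(-414059) = -9686496246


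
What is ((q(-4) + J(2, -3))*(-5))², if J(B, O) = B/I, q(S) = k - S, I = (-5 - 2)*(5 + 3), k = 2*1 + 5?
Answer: 2356225/784 ≈ 3005.4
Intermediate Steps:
k = 7 (k = 2 + 5 = 7)
I = -56 (I = -7*8 = -56)
q(S) = 7 - S
J(B, O) = -B/56 (J(B, O) = B/(-56) = B*(-1/56) = -B/56)
((q(-4) + J(2, -3))*(-5))² = (((7 - 1*(-4)) - 1/56*2)*(-5))² = (((7 + 4) - 1/28)*(-5))² = ((11 - 1/28)*(-5))² = ((307/28)*(-5))² = (-1535/28)² = 2356225/784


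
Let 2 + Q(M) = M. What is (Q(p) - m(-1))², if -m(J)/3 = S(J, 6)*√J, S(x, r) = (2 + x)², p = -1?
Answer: -18*I ≈ -18.0*I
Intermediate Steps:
Q(M) = -2 + M
m(J) = -3*√J*(2 + J)² (m(J) = -3*(2 + J)²*√J = -3*√J*(2 + J)²)
(Q(p) - m(-1))² = ((-2 - 1) - (-3)*√(-1)*(2 - 1)²)² = (-3 - (-3)*I*1²)² = (-3 - (-3)*I)² = (-3 + 3*I)²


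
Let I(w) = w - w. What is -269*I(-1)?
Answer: 0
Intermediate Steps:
I(w) = 0
-269*I(-1) = -269*0 = 0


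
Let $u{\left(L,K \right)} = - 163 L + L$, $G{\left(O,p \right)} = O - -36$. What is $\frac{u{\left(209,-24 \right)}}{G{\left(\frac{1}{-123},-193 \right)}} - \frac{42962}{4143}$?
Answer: $- \frac{918097744}{965319} \approx -951.08$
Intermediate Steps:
$G{\left(O,p \right)} = 36 + O$ ($G{\left(O,p \right)} = O + 36 = 36 + O$)
$u{\left(L,K \right)} = - 162 L$
$\frac{u{\left(209,-24 \right)}}{G{\left(\frac{1}{-123},-193 \right)}} - \frac{42962}{4143} = \frac{\left(-162\right) 209}{36 + \frac{1}{-123}} - \frac{42962}{4143} = - \frac{33858}{36 - \frac{1}{123}} - \frac{42962}{4143} = - \frac{33858}{\frac{4427}{123}} - \frac{42962}{4143} = \left(-33858\right) \frac{123}{4427} - \frac{42962}{4143} = - \frac{219186}{233} - \frac{42962}{4143} = - \frac{918097744}{965319}$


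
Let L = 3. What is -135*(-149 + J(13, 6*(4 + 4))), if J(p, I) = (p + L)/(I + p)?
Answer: 1224855/61 ≈ 20080.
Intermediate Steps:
J(p, I) = (3 + p)/(I + p) (J(p, I) = (p + 3)/(I + p) = (3 + p)/(I + p))
-135*(-149 + J(13, 6*(4 + 4))) = -135*(-149 + (3 + 13)/(6*(4 + 4) + 13)) = -135*(-149 + 16/(6*8 + 13)) = -135*(-149 + 16/(48 + 13)) = -135*(-149 + 16/61) = -135*(-9073/61) = 1224855/61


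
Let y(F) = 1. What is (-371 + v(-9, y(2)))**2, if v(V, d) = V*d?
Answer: 144400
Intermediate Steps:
(-371 + v(-9, y(2)))**2 = (-371 - 9*1)**2 = (-371 - 9)**2 = (-380)**2 = 144400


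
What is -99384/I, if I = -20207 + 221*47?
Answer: 24846/2455 ≈ 10.121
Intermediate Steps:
I = -9820 (I = -20207 + 10387 = -9820)
-99384/I = -99384/(-9820) = -99384*(-1/9820) = 24846/2455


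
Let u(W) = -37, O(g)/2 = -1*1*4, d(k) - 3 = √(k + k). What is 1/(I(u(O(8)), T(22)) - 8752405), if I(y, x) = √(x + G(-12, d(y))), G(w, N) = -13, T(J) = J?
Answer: -1/8752402 ≈ -1.1425e-7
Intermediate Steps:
d(k) = 3 + √2*√k (d(k) = 3 + √(k + k) = 3 + √(2*k) = 3 + √2*√k)
O(g) = -8 (O(g) = 2*(-1*1*4) = 2*(-1*4) = 2*(-4) = -8)
I(y, x) = √(-13 + x) (I(y, x) = √(x - 13) = √(-13 + x))
1/(I(u(O(8)), T(22)) - 8752405) = 1/(√(-13 + 22) - 8752405) = 1/(√9 - 8752405) = 1/(3 - 8752405) = 1/(-8752402) = -1/8752402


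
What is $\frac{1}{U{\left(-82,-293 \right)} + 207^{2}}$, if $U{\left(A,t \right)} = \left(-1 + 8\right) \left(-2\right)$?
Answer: $\frac{1}{42835} \approx 2.3345 \cdot 10^{-5}$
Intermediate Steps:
$U{\left(A,t \right)} = -14$ ($U{\left(A,t \right)} = 7 \left(-2\right) = -14$)
$\frac{1}{U{\left(-82,-293 \right)} + 207^{2}} = \frac{1}{-14 + 207^{2}} = \frac{1}{-14 + 42849} = \frac{1}{42835}$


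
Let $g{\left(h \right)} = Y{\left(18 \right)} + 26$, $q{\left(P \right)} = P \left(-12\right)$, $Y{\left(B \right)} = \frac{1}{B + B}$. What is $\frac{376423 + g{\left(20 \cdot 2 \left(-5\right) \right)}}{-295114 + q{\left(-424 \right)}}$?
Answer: $- \frac{1232015}{949176} \approx -1.298$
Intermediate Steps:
$Y{\left(B \right)} = \frac{1}{2 B}$
$q{\left(P \right)} = - 12 P$
$g{\left(h \right)} = \frac{937}{36}$ ($g{\left(h \right)} = \frac{1}{2 \cdot 18} + 26 = \frac{1}{2} \cdot \frac{1}{18} + 26 = \frac{1}{36} + 26 = \frac{937}{36}$)
$\frac{376423 + g{\left(20 \cdot 2 \left(-5\right) \right)}}{-295114 + q{\left(-424 \right)}} = \frac{376423 + \frac{937}{36}}{-295114 - -5088} = \frac{13552165}{36 \left(-295114 + 5088\right)} = \frac{13552165}{36 \left(-290026\right)} = \frac{13552165}{36} \left(- \frac{1}{290026}\right) = - \frac{1232015}{949176}$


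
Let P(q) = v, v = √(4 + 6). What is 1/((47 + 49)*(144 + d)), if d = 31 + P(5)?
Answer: 35/587808 - √10/2939040 ≈ 5.8467e-5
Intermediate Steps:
v = √10 ≈ 3.1623
P(q) = √10
d = 31 + √10 ≈ 34.162
1/((47 + 49)*(144 + d)) = 1/((47 + 49)*(144 + (31 + √10))) = 1/(96*(175 + √10)) = 1/(16800 + 96*√10)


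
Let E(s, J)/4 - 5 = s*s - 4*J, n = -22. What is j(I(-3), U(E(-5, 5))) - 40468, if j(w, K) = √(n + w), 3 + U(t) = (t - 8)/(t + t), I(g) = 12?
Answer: -40468 + I*√10 ≈ -40468.0 + 3.1623*I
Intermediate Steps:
E(s, J) = 20 - 16*J + 4*s² (E(s, J) = 20 + 4*(s*s - 4*J) = 20 + 4*(s² - 4*J) = 20 + (-16*J + 4*s²) = 20 - 16*J + 4*s²)
U(t) = -3 + (-8 + t)/(2*t) (U(t) = -3 + (t - 8)/(t + t) = -3 + (-8 + t)/((2*t)) = -3 + (-8 + t)*(1/(2*t)) = -3 + (-8 + t)/(2*t))
j(w, K) = √(-22 + w)
j(I(-3), U(E(-5, 5))) - 40468 = √(-22 + 12) - 40468 = √(-10) - 40468 = I*√10 - 40468 = -40468 + I*√10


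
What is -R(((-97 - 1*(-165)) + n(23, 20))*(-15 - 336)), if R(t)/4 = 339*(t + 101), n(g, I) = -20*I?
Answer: -158154348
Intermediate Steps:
R(t) = 136956 + 1356*t (R(t) = 4*(339*(t + 101)) = 4*(339*(101 + t)) = 4*(34239 + 339*t) = 136956 + 1356*t)
-R(((-97 - 1*(-165)) + n(23, 20))*(-15 - 336)) = -(136956 + 1356*(((-97 - 1*(-165)) - 20*20)*(-15 - 336))) = -(136956 + 1356*(((-97 + 165) - 400)*(-351))) = -(136956 + 1356*((68 - 400)*(-351))) = -(136956 + 1356*(-332*(-351))) = -(136956 + 1356*116532) = -(136956 + 158017392) = -1*158154348 = -158154348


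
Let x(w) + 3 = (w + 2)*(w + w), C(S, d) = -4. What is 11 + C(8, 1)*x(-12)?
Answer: -937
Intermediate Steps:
x(w) = -3 + 2*w*(2 + w) (x(w) = -3 + (w + 2)*(w + w) = -3 + (2 + w)*(2*w) = -3 + 2*w*(2 + w))
11 + C(8, 1)*x(-12) = 11 - 4*(-3 + 2*(-12)**2 + 4*(-12)) = 11 - 4*(-3 + 2*144 - 48) = 11 - 4*(-3 + 288 - 48) = 11 - 4*237 = 11 - 948 = -937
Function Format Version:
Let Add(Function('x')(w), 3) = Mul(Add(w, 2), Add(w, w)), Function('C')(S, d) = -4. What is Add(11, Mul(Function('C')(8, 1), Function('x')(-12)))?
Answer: -937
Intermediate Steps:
Function('x')(w) = Add(-3, Mul(2, w, Add(2, w))) (Function('x')(w) = Add(-3, Mul(Add(w, 2), Add(w, w))) = Add(-3, Mul(Add(2, w), Mul(2, w))) = Add(-3, Mul(2, w, Add(2, w))))
Add(11, Mul(Function('C')(8, 1), Function('x')(-12))) = Add(11, Mul(-4, Add(-3, Mul(2, Pow(-12, 2)), Mul(4, -12)))) = Add(11, Mul(-4, Add(-3, Mul(2, 144), -48))) = Add(11, Mul(-4, Add(-3, 288, -48))) = Add(11, Mul(-4, 237)) = Add(11, -948) = -937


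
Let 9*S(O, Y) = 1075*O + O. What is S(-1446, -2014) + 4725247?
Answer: 13657109/3 ≈ 4.5524e+6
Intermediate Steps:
S(O, Y) = 1076*O/9 (S(O, Y) = (1075*O + O)/9 = (1076*O)/9 = 1076*O/9)
S(-1446, -2014) + 4725247 = (1076/9)*(-1446) + 4725247 = -518632/3 + 4725247 = 13657109/3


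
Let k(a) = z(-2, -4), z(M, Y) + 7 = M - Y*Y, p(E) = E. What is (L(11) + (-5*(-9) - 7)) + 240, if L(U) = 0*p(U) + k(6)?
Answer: 253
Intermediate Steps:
z(M, Y) = -7 + M - Y² (z(M, Y) = -7 + (M - Y*Y) = -7 + (M - Y²) = -7 + M - Y²)
k(a) = -25 (k(a) = -7 - 2 - 1*(-4)² = -7 - 2 - 1*16 = -7 - 2 - 16 = -25)
L(U) = -25 (L(U) = 0*U - 25 = 0 - 25 = -25)
(L(11) + (-5*(-9) - 7)) + 240 = (-25 + (-5*(-9) - 7)) + 240 = (-25 + (45 - 7)) + 240 = (-25 + 38) + 240 = 13 + 240 = 253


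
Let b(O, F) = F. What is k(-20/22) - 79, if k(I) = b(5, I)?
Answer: -879/11 ≈ -79.909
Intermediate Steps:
k(I) = I
k(-20/22) - 79 = -20/22 - 79 = -20*1/22 - 79 = -10/11 - 79 = -879/11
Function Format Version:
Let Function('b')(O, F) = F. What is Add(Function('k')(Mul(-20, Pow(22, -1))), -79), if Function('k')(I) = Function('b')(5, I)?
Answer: Rational(-879, 11) ≈ -79.909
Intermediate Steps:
Function('k')(I) = I
Add(Function('k')(Mul(-20, Pow(22, -1))), -79) = Add(Mul(-20, Pow(22, -1)), -79) = Add(Mul(-20, Rational(1, 22)), -79) = Add(Rational(-10, 11), -79) = Rational(-879, 11)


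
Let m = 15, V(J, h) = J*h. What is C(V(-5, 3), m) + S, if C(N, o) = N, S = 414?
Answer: 399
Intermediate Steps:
C(V(-5, 3), m) + S = -5*3 + 414 = -15 + 414 = 399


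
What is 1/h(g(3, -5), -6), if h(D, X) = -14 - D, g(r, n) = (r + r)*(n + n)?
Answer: 1/46 ≈ 0.021739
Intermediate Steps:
g(r, n) = 4*n*r (g(r, n) = (2*r)*(2*n) = 4*n*r)
1/h(g(3, -5), -6) = 1/(-14 - 4*(-5)*3) = 1/(-14 - 1*(-60)) = 1/(-14 + 60) = 1/46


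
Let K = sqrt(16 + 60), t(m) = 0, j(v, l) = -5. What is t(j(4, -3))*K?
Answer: 0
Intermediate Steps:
K = 2*sqrt(19) (K = sqrt(76) = 2*sqrt(19) ≈ 8.7178)
t(j(4, -3))*K = 0*(2*sqrt(19)) = 0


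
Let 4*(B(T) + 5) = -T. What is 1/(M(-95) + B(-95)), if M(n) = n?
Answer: -4/305 ≈ -0.013115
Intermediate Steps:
B(T) = -5 - T/4 (B(T) = -5 + (-T)/4 = -5 - T/4)
1/(M(-95) + B(-95)) = 1/(-95 + (-5 - ¼*(-95))) = 1/(-95 + (-5 + 95/4)) = 1/(-95 + 75/4) = 1/(-305/4) = -4/305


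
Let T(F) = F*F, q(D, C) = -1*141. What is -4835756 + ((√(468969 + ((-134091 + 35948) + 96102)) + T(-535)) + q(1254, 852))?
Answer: -4549672 + 4*√29183 ≈ -4.5490e+6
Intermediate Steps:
q(D, C) = -141
T(F) = F²
-4835756 + ((√(468969 + ((-134091 + 35948) + 96102)) + T(-535)) + q(1254, 852)) = -4835756 + ((√(468969 + ((-134091 + 35948) + 96102)) + (-535)²) - 141) = -4835756 + ((√(468969 + (-98143 + 96102)) + 286225) - 141) = -4835756 + ((√(468969 - 2041) + 286225) - 141) = -4835756 + ((√466928 + 286225) - 141) = -4835756 + ((4*√29183 + 286225) - 141) = -4835756 + ((286225 + 4*√29183) - 141) = -4835756 + (286084 + 4*√29183) = -4549672 + 4*√29183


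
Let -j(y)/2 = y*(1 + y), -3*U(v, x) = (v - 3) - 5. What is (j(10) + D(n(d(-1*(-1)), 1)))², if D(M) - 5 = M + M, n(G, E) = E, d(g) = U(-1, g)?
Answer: 45369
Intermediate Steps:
U(v, x) = 8/3 - v/3 (U(v, x) = -((v - 3) - 5)/3 = -((-3 + v) - 5)/3 = -(-8 + v)/3 = 8/3 - v/3)
d(g) = 3 (d(g) = 8/3 - ⅓*(-1) = 8/3 + ⅓ = 3)
D(M) = 5 + 2*M (D(M) = 5 + (M + M) = 5 + 2*M)
j(y) = -2*y*(1 + y)
(j(10) + D(n(d(-1*(-1)), 1)))² = (-2*10*(1 + 10) + (5 + 2*1))² = (-2*10*11 + (5 + 2))² = (-220 + 7)² = (-213)² = 45369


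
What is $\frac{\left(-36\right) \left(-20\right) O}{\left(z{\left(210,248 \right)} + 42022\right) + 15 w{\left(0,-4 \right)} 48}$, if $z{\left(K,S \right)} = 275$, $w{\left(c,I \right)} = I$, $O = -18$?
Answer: $- \frac{4320}{13139} \approx -0.32879$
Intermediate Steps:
$\frac{\left(-36\right) \left(-20\right) O}{\left(z{\left(210,248 \right)} + 42022\right) + 15 w{\left(0,-4 \right)} 48} = \frac{\left(-36\right) \left(-20\right) \left(-18\right)}{\left(275 + 42022\right) + 15 \left(-4\right) 48} = \frac{720 \left(-18\right)}{42297 - 2880} = - \frac{12960}{42297 - 2880} = - \frac{12960}{39417} = \left(-12960\right) \frac{1}{39417} = - \frac{4320}{13139}$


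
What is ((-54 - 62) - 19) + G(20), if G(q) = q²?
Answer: 265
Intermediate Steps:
((-54 - 62) - 19) + G(20) = ((-54 - 62) - 19) + 20² = (-116 - 19) + 400 = -135 + 400 = 265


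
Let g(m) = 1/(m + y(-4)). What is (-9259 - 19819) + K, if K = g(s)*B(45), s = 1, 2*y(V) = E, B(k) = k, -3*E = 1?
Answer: -29024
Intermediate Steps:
E = -⅓ (E = -⅓*1 = -⅓ ≈ -0.33333)
y(V) = -⅙ (y(V) = (½)*(-⅓) = -⅙)
g(m) = 1/(-⅙ + m) (g(m) = 1/(m - ⅙) = 1/(-⅙ + m))
K = 54 (K = (6/(-1 + 6*1))*45 = (6/(-1 + 6))*45 = (6/5)*45 = 54)
(-9259 - 19819) + K = (-9259 - 19819) + 54 = -29078 + 54 = -29024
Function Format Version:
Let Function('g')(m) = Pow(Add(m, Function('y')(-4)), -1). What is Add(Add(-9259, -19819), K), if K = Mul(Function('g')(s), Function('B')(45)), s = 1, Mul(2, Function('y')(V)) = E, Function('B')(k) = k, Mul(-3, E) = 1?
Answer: -29024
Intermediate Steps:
E = Rational(-1, 3) (E = Mul(Rational(-1, 3), 1) = Rational(-1, 3) ≈ -0.33333)
Function('y')(V) = Rational(-1, 6) (Function('y')(V) = Mul(Rational(1, 2), Rational(-1, 3)) = Rational(-1, 6))
Function('g')(m) = Pow(Add(Rational(-1, 6), m), -1) (Function('g')(m) = Pow(Add(m, Rational(-1, 6)), -1) = Pow(Add(Rational(-1, 6), m), -1))
K = 54 (K = Mul(Mul(6, Pow(Add(-1, Mul(6, 1)), -1)), 45) = Mul(Mul(6, Pow(Add(-1, 6), -1)), 45) = Mul(Mul(6, Pow(5, -1)), 45) = Mul(Mul(6, Rational(1, 5)), 45) = Mul(Rational(6, 5), 45) = 54)
Add(Add(-9259, -19819), K) = Add(Add(-9259, -19819), 54) = Add(-29078, 54) = -29024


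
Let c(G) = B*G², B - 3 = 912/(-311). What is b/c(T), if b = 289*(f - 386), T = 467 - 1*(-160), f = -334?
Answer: -7190320/917301 ≈ -7.8386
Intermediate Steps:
T = 627 (T = 467 + 160 = 627)
B = 21/311 (B = 3 + 912/(-311) = 3 + 912*(-1/311) = 3 - 912/311 = 21/311 ≈ 0.067524)
b = -208080 (b = 289*(-334 - 386) = 289*(-720) = -208080)
c(G) = 21*G²/311
b/c(T) = -208080/((21/311)*627²) = -208080/((21/311)*393129) = -208080/8255709/311 = -208080*311/8255709 = -7190320/917301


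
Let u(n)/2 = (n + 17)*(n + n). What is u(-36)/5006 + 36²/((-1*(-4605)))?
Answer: 3181176/3842105 ≈ 0.82798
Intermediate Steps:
u(n) = 4*n*(17 + n) (u(n) = 2*((n + 17)*(n + n)) = 2*((17 + n)*(2*n)) = 2*(2*n*(17 + n)) = 4*n*(17 + n))
u(-36)/5006 + 36²/((-1*(-4605))) = (4*(-36)*(17 - 36))/5006 + 36²/((-1*(-4605))) = (4*(-36)*(-19))*(1/5006) + 1296/4605 = 2736*(1/5006) + 1296*(1/4605) = 1368/2503 + 432/1535 = 3181176/3842105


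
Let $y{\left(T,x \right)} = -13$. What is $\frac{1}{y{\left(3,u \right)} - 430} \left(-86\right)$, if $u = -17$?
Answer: $\frac{86}{443} \approx 0.19413$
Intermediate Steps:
$\frac{1}{y{\left(3,u \right)} - 430} \left(-86\right) = \frac{1}{-13 - 430} \left(-86\right) = \frac{1}{-443} \left(-86\right) = \left(- \frac{1}{443}\right) \left(-86\right) = \frac{86}{443}$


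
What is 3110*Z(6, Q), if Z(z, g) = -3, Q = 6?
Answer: -9330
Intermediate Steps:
3110*Z(6, Q) = 3110*(-3) = -9330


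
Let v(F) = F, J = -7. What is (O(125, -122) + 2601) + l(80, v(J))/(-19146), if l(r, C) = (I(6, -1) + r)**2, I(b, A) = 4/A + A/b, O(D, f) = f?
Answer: 1708458599/689256 ≈ 2478.7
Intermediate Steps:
l(r, C) = (-25/6 + r)**2 (l(r, C) = ((4/(-1) - 1/6) + r)**2 = ((4*(-1) - 1*1/6) + r)**2 = ((-4 - 1/6) + r)**2 = (-25/6 + r)**2)
(O(125, -122) + 2601) + l(80, v(J))/(-19146) = (-122 + 2601) + ((-25 + 6*80)**2/36)/(-19146) = 2479 + ((-25 + 480)**2/36)*(-1/19146) = 2479 + ((1/36)*455**2)*(-1/19146) = 2479 + ((1/36)*207025)*(-1/19146) = 2479 + (207025/36)*(-1/19146) = 2479 - 207025/689256 = 1708458599/689256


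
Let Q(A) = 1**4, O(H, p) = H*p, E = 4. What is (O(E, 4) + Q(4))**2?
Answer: 289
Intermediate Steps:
Q(A) = 1
(O(E, 4) + Q(4))**2 = (4*4 + 1)**2 = (16 + 1)**2 = 17**2 = 289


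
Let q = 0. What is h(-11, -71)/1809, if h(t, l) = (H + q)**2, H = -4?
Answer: 16/1809 ≈ 0.0088447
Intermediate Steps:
h(t, l) = 16 (h(t, l) = (-4 + 0)**2 = (-4)**2 = 16)
h(-11, -71)/1809 = 16/1809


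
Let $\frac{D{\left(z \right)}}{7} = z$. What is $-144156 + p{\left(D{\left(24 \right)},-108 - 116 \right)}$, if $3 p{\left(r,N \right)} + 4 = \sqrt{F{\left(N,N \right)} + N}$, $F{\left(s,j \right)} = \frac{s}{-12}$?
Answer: $- \frac{432472}{3} + \frac{2 i \sqrt{462}}{9} \approx -1.4416 \cdot 10^{5} + 4.7765 i$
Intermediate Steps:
$D{\left(z \right)} = 7 z$
$F{\left(s,j \right)} = - \frac{s}{12}$ ($F{\left(s,j \right)} = s \left(- \frac{1}{12}\right) = - \frac{s}{12}$)
$p{\left(r,N \right)} = - \frac{4}{3} + \frac{\sqrt{33} \sqrt{N}}{18}$ ($p{\left(r,N \right)} = - \frac{4}{3} + \frac{\sqrt{- \frac{N}{12} + N}}{3} = - \frac{4}{3} + \frac{\sqrt{\frac{11 N}{12}}}{3} = - \frac{4}{3} + \frac{\frac{1}{6} \sqrt{33} \sqrt{N}}{3} = - \frac{4}{3} + \frac{\sqrt{33} \sqrt{N}}{18}$)
$-144156 + p{\left(D{\left(24 \right)},-108 - 116 \right)} = -144156 - \left(\frac{4}{3} - \frac{\sqrt{33} \sqrt{-108 - 116}}{18}\right) = -144156 - \left(\frac{4}{3} - \frac{\sqrt{33} \sqrt{-224}}{18}\right) = -144156 - \left(\frac{4}{3} - \frac{\sqrt{33} \cdot 4 i \sqrt{14}}{18}\right) = -144156 - \left(\frac{4}{3} - \frac{2 i \sqrt{462}}{9}\right) = - \frac{432472}{3} + \frac{2 i \sqrt{462}}{9}$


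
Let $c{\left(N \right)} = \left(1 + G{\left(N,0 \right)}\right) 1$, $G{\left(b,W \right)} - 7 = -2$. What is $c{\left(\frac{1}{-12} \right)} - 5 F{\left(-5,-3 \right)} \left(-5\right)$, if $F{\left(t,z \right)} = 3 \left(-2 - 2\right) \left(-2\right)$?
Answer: $3600$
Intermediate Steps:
$G{\left(b,W \right)} = 5$ ($G{\left(b,W \right)} = 7 - 2 = 5$)
$F{\left(t,z \right)} = 24$ ($F{\left(t,z \right)} = 3 \left(-4\right) \left(-2\right) = \left(-12\right) \left(-2\right) = 24$)
$c{\left(N \right)} = 6$ ($c{\left(N \right)} = \left(1 + 5\right) 1 = 6 \cdot 1 = 6$)
$c{\left(\frac{1}{-12} \right)} - 5 F{\left(-5,-3 \right)} \left(-5\right) = 6 \left(-5\right) 24 \left(-5\right) = 6 \left(\left(-120\right) \left(-5\right)\right) = 6 \cdot 600 = 3600$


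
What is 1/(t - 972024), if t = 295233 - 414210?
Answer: -1/1091001 ≈ -9.1659e-7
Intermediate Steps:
t = -118977
1/(t - 972024) = 1/(-118977 - 972024) = 1/(-1091001) = -1/1091001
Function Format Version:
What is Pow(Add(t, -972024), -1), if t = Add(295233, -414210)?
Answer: Rational(-1, 1091001) ≈ -9.1659e-7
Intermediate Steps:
t = -118977
Pow(Add(t, -972024), -1) = Pow(Add(-118977, -972024), -1) = Pow(-1091001, -1) = Rational(-1, 1091001)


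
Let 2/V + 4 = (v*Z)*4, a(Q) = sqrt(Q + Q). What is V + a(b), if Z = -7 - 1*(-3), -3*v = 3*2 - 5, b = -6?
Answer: 3/2 + 2*I*sqrt(3) ≈ 1.5 + 3.4641*I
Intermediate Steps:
a(Q) = sqrt(2)*sqrt(Q) (a(Q) = sqrt(2*Q) = sqrt(2)*sqrt(Q))
v = -1/3 (v = -(3*2 - 5)/3 = -(6 - 5)/3 = -1/3*1 = -1/3 ≈ -0.33333)
Z = -4 (Z = -7 + 3 = -4)
V = 3/2 (V = 2/(-4 - 1/3*(-4)*4) = 2/(-4 + (4/3)*4) = 2/(-4 + 16/3) = 2/(4/3) = 2*(3/4) = 3/2 ≈ 1.5000)
V + a(b) = 3/2 + sqrt(2)*sqrt(-6) = 3/2 + sqrt(2)*(I*sqrt(6)) = 3/2 + 2*I*sqrt(3)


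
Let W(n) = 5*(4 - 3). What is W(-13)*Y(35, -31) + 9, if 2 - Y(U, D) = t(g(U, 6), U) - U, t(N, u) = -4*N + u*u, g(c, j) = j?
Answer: -5811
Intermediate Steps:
W(n) = 5 (W(n) = 5*1 = 5)
t(N, u) = u**2 - 4*N (t(N, u) = -4*N + u**2 = u**2 - 4*N)
Y(U, D) = 26 + U - U**2 (Y(U, D) = 2 - ((U**2 - 4*6) - U) = 2 - ((U**2 - 24) - U) = 2 - ((-24 + U**2) - U) = 2 - (-24 + U**2 - U) = 2 + (24 + U - U**2) = 26 + U - U**2)
W(-13)*Y(35, -31) + 9 = 5*(26 + 35 - 1*35**2) + 9 = 5*(26 + 35 - 1*1225) + 9 = 5*(26 + 35 - 1225) + 9 = 5*(-1164) + 9 = -5820 + 9 = -5811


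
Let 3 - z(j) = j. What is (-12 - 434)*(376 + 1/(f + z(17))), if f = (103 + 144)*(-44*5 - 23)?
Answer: -10067628914/60035 ≈ -1.6770e+5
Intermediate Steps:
z(j) = 3 - j
f = -60021 (f = 247*(-220 - 23) = 247*(-243) = -60021)
(-12 - 434)*(376 + 1/(f + z(17))) = (-12 - 434)*(376 + 1/(-60021 + (3 - 1*17))) = -446*(376 + 1/(-60021 + (3 - 17))) = -446*(376 + 1/(-60021 - 14)) = -446*(376 + 1/(-60035)) = -446*(376 - 1/60035) = -446*22573159/60035 = -10067628914/60035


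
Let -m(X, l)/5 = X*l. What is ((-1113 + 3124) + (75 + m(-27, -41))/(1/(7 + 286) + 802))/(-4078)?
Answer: -156986359/319425662 ≈ -0.49146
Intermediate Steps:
m(X, l) = -5*X*l
((-1113 + 3124) + (75 + m(-27, -41))/(1/(7 + 286) + 802))/(-4078) = ((-1113 + 3124) + (75 - 5*(-27)*(-41))/(1/(7 + 286) + 802))/(-4078) = (2011 + (75 - 5535)/(1/293 + 802))*(-1/4078) = (2011 - 5460/(1/293 + 802))*(-1/4078) = (2011 - 5460/234987/293)*(-1/4078) = (2011 - 5460*293/234987)*(-1/4078) = (2011 - 533260/78329)*(-1/4078) = (156986359/78329)*(-1/4078) = -156986359/319425662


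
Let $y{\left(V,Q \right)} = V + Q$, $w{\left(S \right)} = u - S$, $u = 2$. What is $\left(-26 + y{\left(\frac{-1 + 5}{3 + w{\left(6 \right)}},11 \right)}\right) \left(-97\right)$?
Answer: $1843$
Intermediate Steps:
$w{\left(S \right)} = 2 - S$
$y{\left(V,Q \right)} = Q + V$
$\left(-26 + y{\left(\frac{-1 + 5}{3 + w{\left(6 \right)}},11 \right)}\right) \left(-97\right) = \left(-26 + \left(11 + \frac{-1 + 5}{3 + \left(2 - 6\right)}\right)\right) \left(-97\right) = \left(-26 + \left(11 + \frac{4}{3 + \left(2 - 6\right)}\right)\right) \left(-97\right) = \left(-26 + \left(11 + \frac{4}{3 - 4}\right)\right) \left(-97\right) = \left(-26 + \left(11 + \frac{4}{-1}\right)\right) \left(-97\right) = \left(-26 + \left(11 + 4 \left(-1\right)\right)\right) \left(-97\right) = \left(-26 + \left(11 - 4\right)\right) \left(-97\right) = \left(-26 + 7\right) \left(-97\right) = \left(-19\right) \left(-97\right) = 1843$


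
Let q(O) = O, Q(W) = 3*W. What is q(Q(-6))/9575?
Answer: -18/9575 ≈ -0.0018799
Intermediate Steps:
q(Q(-6))/9575 = (3*(-6))/9575 = -18*1/9575 = -18/9575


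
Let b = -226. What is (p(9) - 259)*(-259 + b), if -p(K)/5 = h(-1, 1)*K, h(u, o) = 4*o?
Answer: 212915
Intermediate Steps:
p(K) = -20*K (p(K) = -5*4*1*K = -20*K)
(p(9) - 259)*(-259 + b) = (-20*9 - 259)*(-259 - 226) = (-180 - 259)*(-485) = -439*(-485) = 212915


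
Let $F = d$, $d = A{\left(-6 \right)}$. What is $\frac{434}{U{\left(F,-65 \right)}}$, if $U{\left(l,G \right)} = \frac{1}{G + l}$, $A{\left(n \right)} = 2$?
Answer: $-27342$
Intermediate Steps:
$d = 2$
$F = 2$
$\frac{434}{U{\left(F,-65 \right)}} = \frac{434}{\frac{1}{-65 + 2}} = \frac{434}{\frac{1}{-63}} = \frac{434}{- \frac{1}{63}} = 434 \left(-63\right) = -27342$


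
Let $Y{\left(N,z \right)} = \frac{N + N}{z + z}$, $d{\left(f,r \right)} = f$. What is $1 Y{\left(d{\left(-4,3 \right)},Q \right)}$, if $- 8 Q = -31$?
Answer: $- \frac{32}{31} \approx -1.0323$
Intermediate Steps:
$Q = \frac{31}{8}$ ($Q = \left(- \frac{1}{8}\right) \left(-31\right) = \frac{31}{8} \approx 3.875$)
$Y{\left(N,z \right)} = \frac{N}{z}$ ($Y{\left(N,z \right)} = \frac{2 N}{2 z} = 2 N \frac{1}{2 z} = \frac{N}{z}$)
$1 Y{\left(d{\left(-4,3 \right)},Q \right)} = 1 \left(- \frac{4}{\frac{31}{8}}\right) = 1 \left(\left(-4\right) \frac{8}{31}\right) = 1 \left(- \frac{32}{31}\right) = - \frac{32}{31}$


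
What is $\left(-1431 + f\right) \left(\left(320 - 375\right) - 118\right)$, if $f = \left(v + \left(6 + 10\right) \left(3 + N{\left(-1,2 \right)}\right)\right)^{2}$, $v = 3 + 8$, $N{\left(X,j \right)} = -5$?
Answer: $171270$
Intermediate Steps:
$v = 11$
$f = 441$ ($f = \left(11 + \left(6 + 10\right) \left(3 - 5\right)\right)^{2} = \left(11 + 16 \left(-2\right)\right)^{2} = \left(11 - 32\right)^{2} = \left(-21\right)^{2} = 441$)
$\left(-1431 + f\right) \left(\left(320 - 375\right) - 118\right) = \left(-1431 + 441\right) \left(\left(320 - 375\right) - 118\right) = - 990 \left(-55 - 118\right) = \left(-990\right) \left(-173\right) = 171270$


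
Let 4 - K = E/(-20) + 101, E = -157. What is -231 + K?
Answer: -6717/20 ≈ -335.85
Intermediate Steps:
K = -2097/20 (K = 4 - (-157/(-20) + 101) = 4 - (-157*(-1/20) + 101) = 4 - (157/20 + 101) = 4 - 1*2177/20 = 4 - 2177/20 = -2097/20 ≈ -104.85)
-231 + K = -231 - 2097/20 = -6717/20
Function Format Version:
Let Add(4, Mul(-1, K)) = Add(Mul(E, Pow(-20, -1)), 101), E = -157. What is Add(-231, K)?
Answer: Rational(-6717, 20) ≈ -335.85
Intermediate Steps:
K = Rational(-2097, 20) (K = Add(4, Mul(-1, Add(Mul(-157, Pow(-20, -1)), 101))) = Add(4, Mul(-1, Add(Mul(-157, Rational(-1, 20)), 101))) = Add(4, Mul(-1, Add(Rational(157, 20), 101))) = Add(4, Mul(-1, Rational(2177, 20))) = Add(4, Rational(-2177, 20)) = Rational(-2097, 20) ≈ -104.85)
Add(-231, K) = Add(-231, Rational(-2097, 20)) = Rational(-6717, 20)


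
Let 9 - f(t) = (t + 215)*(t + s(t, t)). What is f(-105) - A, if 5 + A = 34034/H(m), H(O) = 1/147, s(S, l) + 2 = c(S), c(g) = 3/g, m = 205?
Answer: -34938476/7 ≈ -4.9912e+6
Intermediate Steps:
s(S, l) = -2 + 3/S
H(O) = 1/147
f(t) = 9 - (215 + t)*(-2 + t + 3/t) (f(t) = 9 - (t + 215)*(t + (-2 + 3/t)) = 9 - (215 + t)*(-2 + t + 3/t))
A = 5002993 (A = -5 + 34034/(1/147) = -5 + 34034*147 = -5 + 5002998 = 5002993)
f(-105) - A = (436 - 1*(-105)² - 645/(-105) - 213*(-105)) - 1*5002993 = (436 - 1*11025 - 645*(-1/105) + 22365) - 5002993 = (436 - 11025 + 43/7 + 22365) - 5002993 = 82475/7 - 5002993 = -34938476/7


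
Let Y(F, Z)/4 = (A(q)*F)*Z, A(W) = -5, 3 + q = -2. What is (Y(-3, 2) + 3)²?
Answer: 15129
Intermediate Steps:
q = -5 (q = -3 - 2 = -5)
Y(F, Z) = -20*F*Z (Y(F, Z) = 4*((-5*F)*Z) = 4*(-5*F*Z) = -20*F*Z)
(Y(-3, 2) + 3)² = (-20*(-3)*2 + 3)² = (120 + 3)² = 123² = 15129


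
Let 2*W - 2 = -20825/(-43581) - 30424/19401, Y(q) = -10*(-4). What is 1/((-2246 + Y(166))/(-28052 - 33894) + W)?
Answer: 5819585668114/2854223311125 ≈ 2.0389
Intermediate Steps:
Y(q) = 40
W = 85460827/187892218 (W = 1 + (-20825/(-43581) - 30424/19401)/2 = 1 + (-20825*(-1/43581) - 30424*1/19401)/2 = 1 + (20825/43581 - 30424/19401)/2 = 1 + (½)*(-102431391/93946109) = 1 - 102431391/187892218 = 85460827/187892218 ≈ 0.45484)
1/((-2246 + Y(166))/(-28052 - 33894) + W) = 1/((-2246 + 40)/(-28052 - 33894) + 85460827/187892218) = 1/(-2206/(-61946) + 85460827/187892218) = 1/(-2206*(-1/61946) + 85460827/187892218) = 1/(1103/30973 + 85460827/187892218) = 1/(2854223311125/5819585668114) = 5819585668114/2854223311125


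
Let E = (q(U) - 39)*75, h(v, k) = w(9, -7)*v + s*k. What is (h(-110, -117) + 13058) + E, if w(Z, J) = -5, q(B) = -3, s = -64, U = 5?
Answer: 17946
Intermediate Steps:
h(v, k) = -64*k - 5*v (h(v, k) = -5*v - 64*k = -64*k - 5*v)
E = -3150 (E = (-3 - 39)*75 = -42*75 = -3150)
(h(-110, -117) + 13058) + E = ((-64*(-117) - 5*(-110)) + 13058) - 3150 = ((7488 + 550) + 13058) - 3150 = (8038 + 13058) - 3150 = 21096 - 3150 = 17946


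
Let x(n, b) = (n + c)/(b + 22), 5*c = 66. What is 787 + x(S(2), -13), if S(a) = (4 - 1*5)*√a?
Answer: 11827/15 - √2/9 ≈ 788.31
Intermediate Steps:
c = 66/5 (c = (⅕)*66 = 66/5 ≈ 13.200)
S(a) = -√a (S(a) = (4 - 5)*√a = -√a)
x(n, b) = (66/5 + n)/(22 + b) (x(n, b) = (n + 66/5)/(b + 22) = (66/5 + n)/(22 + b))
787 + x(S(2), -13) = 787 + (66/5 - √2)/(22 - 13) = 787 + (66/5 - √2)/9 = 787 + (22/15 - √2/9) = 11827/15 - √2/9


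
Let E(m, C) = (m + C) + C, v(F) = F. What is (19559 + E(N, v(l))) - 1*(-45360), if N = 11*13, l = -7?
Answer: 65048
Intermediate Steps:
N = 143
E(m, C) = m + 2*C (E(m, C) = (C + m) + C = m + 2*C)
(19559 + E(N, v(l))) - 1*(-45360) = (19559 + (143 + 2*(-7))) - 1*(-45360) = (19559 + (143 - 14)) + 45360 = (19559 + 129) + 45360 = 19688 + 45360 = 65048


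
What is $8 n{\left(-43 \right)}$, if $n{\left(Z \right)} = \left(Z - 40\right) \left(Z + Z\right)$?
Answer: $57104$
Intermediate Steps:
$n{\left(Z \right)} = 2 Z \left(-40 + Z\right)$ ($n{\left(Z \right)} = \left(-40 + Z\right) 2 Z = 2 Z \left(-40 + Z\right)$)
$8 n{\left(-43 \right)} = 8 \cdot 2 \left(-43\right) \left(-40 - 43\right) = 8 \cdot 2 \left(-43\right) \left(-83\right) = 8 \cdot 7138 = 57104$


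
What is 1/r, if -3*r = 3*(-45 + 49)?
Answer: -1/4 ≈ -0.25000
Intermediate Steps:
r = -4 (r = -(-45 + 49) = -4 ≈ -4.0000)
1/r = 1/(-4) = -1/4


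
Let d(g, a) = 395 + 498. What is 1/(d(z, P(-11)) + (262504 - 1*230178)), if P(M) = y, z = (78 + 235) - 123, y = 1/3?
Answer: 1/33219 ≈ 3.0103e-5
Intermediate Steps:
y = ⅓ ≈ 0.33333
z = 190 (z = 313 - 123 = 190)
P(M) = ⅓
d(g, a) = 893
1/(d(z, P(-11)) + (262504 - 1*230178)) = 1/(893 + (262504 - 1*230178)) = 1/(893 + (262504 - 230178)) = 1/(893 + 32326) = 1/33219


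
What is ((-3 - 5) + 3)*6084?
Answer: -30420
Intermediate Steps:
((-3 - 5) + 3)*6084 = (-8 + 3)*6084 = -5*6084 = -30420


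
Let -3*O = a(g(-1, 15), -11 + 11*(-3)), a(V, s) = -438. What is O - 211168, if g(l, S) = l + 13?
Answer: -211022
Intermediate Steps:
g(l, S) = 13 + l
O = 146 (O = -⅓*(-438) = 146)
O - 211168 = 146 - 211168 = -211022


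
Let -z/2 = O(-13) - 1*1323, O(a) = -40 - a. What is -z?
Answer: -2700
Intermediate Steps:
z = 2700 (z = -2*((-40 - 1*(-13)) - 1*1323) = -2*((-40 + 13) - 1323) = -2*(-27 - 1323) = -2*(-1350) = 2700)
-z = -1*2700 = -2700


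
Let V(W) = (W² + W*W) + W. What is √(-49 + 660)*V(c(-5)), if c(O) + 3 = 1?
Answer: 6*√611 ≈ 148.31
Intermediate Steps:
c(O) = -2 (c(O) = -3 + 1 = -2)
V(W) = W + 2*W² (V(W) = (W² + W²) + W = 2*W² + W = W + 2*W²)
√(-49 + 660)*V(c(-5)) = √(-49 + 660)*(-2*(1 + 2*(-2))) = √611*(-2*(1 - 4)) = √611*(-2*(-3)) = √611*6 = 6*√611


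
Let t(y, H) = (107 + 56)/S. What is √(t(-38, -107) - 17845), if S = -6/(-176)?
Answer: I*√117573/3 ≈ 114.3*I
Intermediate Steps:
S = 3/88 (S = -6*(-1/176) = 3/88 ≈ 0.034091)
t(y, H) = 14344/3 (t(y, H) = (107 + 56)/(3/88) = 163*(88/3) = 14344/3)
√(t(-38, -107) - 17845) = √(14344/3 - 17845) = √(-39191/3) = I*√117573/3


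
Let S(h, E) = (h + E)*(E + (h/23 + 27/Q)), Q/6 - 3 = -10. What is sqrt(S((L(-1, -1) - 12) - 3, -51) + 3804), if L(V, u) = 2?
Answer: 2*sqrt(46303439)/161 ≈ 84.530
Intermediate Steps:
Q = -42 (Q = 18 + 6*(-10) = 18 - 60 = -42)
S(h, E) = (E + h)*(-9/14 + E + h/23) (S(h, E) = (h + E)*(E + (h/23 + 27/(-42))) = (E + h)*(E + (h*(1/23) + 27*(-1/42))) = (E + h)*(E + (h/23 - 9/14)) = (E + h)*(E + (-9/14 + h/23)) = (E + h)*(-9/14 + E + h/23))
sqrt(S((L(-1, -1) - 12) - 3, -51) + 3804) = sqrt(((-51)**2 - 9/14*(-51) - 9*((2 - 12) - 3)/14 + ((2 - 12) - 3)**2/23 + (24/23)*(-51)*((2 - 12) - 3)) + 3804) = sqrt((2601 + 459/14 - 9*(-10 - 3)/14 + (-10 - 3)**2/23 + (24/23)*(-51)*(-10 - 3)) + 3804) = sqrt((2601 + 459/14 - 9/14*(-13) + (1/23)*(-13)**2 + (24/23)*(-51)*(-13)) + 3804) = sqrt((2601 + 459/14 + 117/14 + (1/23)*169 + 15912/23) + 3804) = sqrt((2601 + 459/14 + 117/14 + 169/23 + 15912/23) + 3804) = sqrt(537952/161 + 3804) = sqrt(1150396/161) = 2*sqrt(46303439)/161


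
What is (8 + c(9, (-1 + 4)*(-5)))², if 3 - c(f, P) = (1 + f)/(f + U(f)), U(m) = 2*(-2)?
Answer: 81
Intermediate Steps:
U(m) = -4
c(f, P) = 3 - (1 + f)/(-4 + f) (c(f, P) = 3 - (1 + f)/(f - 4) = 3 - (1 + f)/(-4 + f))
(8 + c(9, (-1 + 4)*(-5)))² = (8 + (-13 + 2*9)/(-4 + 9))² = (8 + (-13 + 18)/5)² = (8 + (⅕)*5)² = (8 + 1)² = 9² = 81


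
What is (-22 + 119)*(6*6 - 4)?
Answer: 3104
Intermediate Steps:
(-22 + 119)*(6*6 - 4) = 97*(36 - 4) = 97*32 = 3104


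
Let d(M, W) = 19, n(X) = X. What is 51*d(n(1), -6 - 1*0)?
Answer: 969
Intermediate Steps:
51*d(n(1), -6 - 1*0) = 51*19 = 969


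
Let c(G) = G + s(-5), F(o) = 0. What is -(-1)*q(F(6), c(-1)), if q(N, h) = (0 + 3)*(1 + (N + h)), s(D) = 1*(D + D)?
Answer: -30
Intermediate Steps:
s(D) = 2*D (s(D) = 1*(2*D) = 2*D)
c(G) = -10 + G (c(G) = G + 2*(-5) = G - 10 = -10 + G)
q(N, h) = 3 + 3*N + 3*h (q(N, h) = 3*(1 + N + h) = 3 + 3*N + 3*h)
-(-1)*q(F(6), c(-1)) = -(-1)*(3 + 3*0 + 3*(-10 - 1)) = -(-1)*(3 + 0 + 3*(-11)) = -(-1)*(3 + 0 - 33) = -(-1)*(-30) = -1*30 = -30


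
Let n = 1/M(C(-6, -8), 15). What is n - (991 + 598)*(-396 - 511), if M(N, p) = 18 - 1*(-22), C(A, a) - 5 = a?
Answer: 57648921/40 ≈ 1.4412e+6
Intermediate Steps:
C(A, a) = 5 + a
M(N, p) = 40 (M(N, p) = 18 + 22 = 40)
n = 1/40 ≈ 0.025000
n - (991 + 598)*(-396 - 511) = 1/40 - (991 + 598)*(-396 - 511) = 1/40 - 1589*(-907) = 1/40 - 1*(-1441223) = 1/40 + 1441223 = 57648921/40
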